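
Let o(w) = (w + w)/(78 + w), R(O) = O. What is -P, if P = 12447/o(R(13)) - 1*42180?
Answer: -2769/2 ≈ -1384.5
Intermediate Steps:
o(w) = 2*w/(78 + w) (o(w) = (2*w)/(78 + w) = 2*w/(78 + w))
P = 2769/2 (P = 12447/((2*13/(78 + 13))) - 1*42180 = 12447/((2*13/91)) - 42180 = 12447/((2*13*(1/91))) - 42180 = 12447/(2/7) - 42180 = 12447*(7/2) - 42180 = 87129/2 - 42180 = 2769/2 ≈ 1384.5)
-P = -1*2769/2 = -2769/2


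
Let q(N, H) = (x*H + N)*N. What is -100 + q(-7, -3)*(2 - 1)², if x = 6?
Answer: 75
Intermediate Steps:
q(N, H) = N*(N + 6*H) (q(N, H) = (6*H + N)*N = (N + 6*H)*N = N*(N + 6*H))
-100 + q(-7, -3)*(2 - 1)² = -100 + (-7*(-7 + 6*(-3)))*(2 - 1)² = -100 - 7*(-7 - 18)*1² = -100 - 7*(-25)*1 = -100 + 175*1 = -100 + 175 = 75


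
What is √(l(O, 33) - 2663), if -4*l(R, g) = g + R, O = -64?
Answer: I*√10621/2 ≈ 51.529*I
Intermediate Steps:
l(R, g) = -R/4 - g/4 (l(R, g) = -(g + R)/4 = -(R + g)/4 = -R/4 - g/4)
√(l(O, 33) - 2663) = √((-¼*(-64) - ¼*33) - 2663) = √((16 - 33/4) - 2663) = √(31/4 - 2663) = √(-10621/4) = I*√10621/2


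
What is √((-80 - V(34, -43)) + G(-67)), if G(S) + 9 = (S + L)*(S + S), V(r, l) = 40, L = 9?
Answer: √7643 ≈ 87.424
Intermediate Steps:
G(S) = -9 + 2*S*(9 + S) (G(S) = -9 + (S + 9)*(S + S) = -9 + (9 + S)*(2*S) = -9 + 2*S*(9 + S))
√((-80 - V(34, -43)) + G(-67)) = √((-80 - 1*40) + (-9 + 2*(-67)² + 18*(-67))) = √((-80 - 40) + (-9 + 2*4489 - 1206)) = √(-120 + (-9 + 8978 - 1206)) = √(-120 + 7763) = √7643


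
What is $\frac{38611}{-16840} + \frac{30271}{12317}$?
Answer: $\frac{34191953}{207418280} \approx 0.16485$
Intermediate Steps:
$\frac{38611}{-16840} + \frac{30271}{12317} = 38611 \left(- \frac{1}{16840}\right) + 30271 \cdot \frac{1}{12317} = - \frac{38611}{16840} + \frac{30271}{12317} = \frac{34191953}{207418280}$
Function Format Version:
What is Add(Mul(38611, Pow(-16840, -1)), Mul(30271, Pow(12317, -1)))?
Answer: Rational(34191953, 207418280) ≈ 0.16485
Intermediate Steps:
Add(Mul(38611, Pow(-16840, -1)), Mul(30271, Pow(12317, -1))) = Add(Mul(38611, Rational(-1, 16840)), Mul(30271, Rational(1, 12317))) = Add(Rational(-38611, 16840), Rational(30271, 12317)) = Rational(34191953, 207418280)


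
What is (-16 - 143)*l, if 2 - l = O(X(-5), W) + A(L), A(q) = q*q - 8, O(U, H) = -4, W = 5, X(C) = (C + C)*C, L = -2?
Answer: -1590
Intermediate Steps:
X(C) = 2*C² (X(C) = (2*C)*C = 2*C²)
A(q) = -8 + q² (A(q) = q² - 8 = -8 + q²)
l = 10 (l = 2 - (-4 + (-8 + (-2)²)) = 2 - (-4 + (-8 + 4)) = 2 - (-4 - 4) = 2 - 1*(-8) = 2 + 8 = 10)
(-16 - 143)*l = (-16 - 143)*10 = -159*10 = -1590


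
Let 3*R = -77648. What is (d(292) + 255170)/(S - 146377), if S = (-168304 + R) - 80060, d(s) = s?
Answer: -766386/1261871 ≈ -0.60734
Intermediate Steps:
R = -77648/3 (R = (⅓)*(-77648) = -77648/3 ≈ -25883.)
S = -822740/3 (S = (-168304 - 77648/3) - 80060 = -582560/3 - 80060 = -822740/3 ≈ -2.7425e+5)
(d(292) + 255170)/(S - 146377) = (292 + 255170)/(-822740/3 - 146377) = 255462/(-1261871/3) = 255462*(-3/1261871) = -766386/1261871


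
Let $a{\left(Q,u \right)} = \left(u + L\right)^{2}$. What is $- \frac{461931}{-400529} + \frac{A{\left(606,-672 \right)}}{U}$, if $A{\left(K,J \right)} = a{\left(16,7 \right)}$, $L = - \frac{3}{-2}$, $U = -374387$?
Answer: $\frac{691648092307}{599811402892} \approx 1.1531$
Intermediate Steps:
$L = \frac{3}{2}$ ($L = \left(-3\right) \left(- \frac{1}{2}\right) = \frac{3}{2} \approx 1.5$)
$a{\left(Q,u \right)} = \left(\frac{3}{2} + u\right)^{2}$ ($a{\left(Q,u \right)} = \left(u + \frac{3}{2}\right)^{2} = \left(\frac{3}{2} + u\right)^{2}$)
$A{\left(K,J \right)} = \frac{289}{4}$ ($A{\left(K,J \right)} = \frac{\left(3 + 2 \cdot 7\right)^{2}}{4} = \frac{\left(3 + 14\right)^{2}}{4} = \frac{17^{2}}{4} = \frac{1}{4} \cdot 289 = \frac{289}{4}$)
$- \frac{461931}{-400529} + \frac{A{\left(606,-672 \right)}}{U} = - \frac{461931}{-400529} + \frac{289}{4 \left(-374387\right)} = \left(-461931\right) \left(- \frac{1}{400529}\right) + \frac{289}{4} \left(- \frac{1}{374387}\right) = \frac{461931}{400529} - \frac{289}{1497548} = \frac{691648092307}{599811402892}$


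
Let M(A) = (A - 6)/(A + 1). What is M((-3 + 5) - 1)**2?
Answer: 25/4 ≈ 6.2500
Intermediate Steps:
M(A) = (-6 + A)/(1 + A)
M((-3 + 5) - 1)**2 = ((-6 + ((-3 + 5) - 1))/(1 + ((-3 + 5) - 1)))**2 = ((-6 + (2 - 1))/(1 + (2 - 1)))**2 = ((-6 + 1)/(1 + 1))**2 = (-5/2)**2 = 25/4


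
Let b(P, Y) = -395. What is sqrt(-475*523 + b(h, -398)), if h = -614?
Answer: 2*I*sqrt(62205) ≈ 498.82*I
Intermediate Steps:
sqrt(-475*523 + b(h, -398)) = sqrt(-475*523 - 395) = sqrt(-248425 - 395) = sqrt(-248820) = 2*I*sqrt(62205)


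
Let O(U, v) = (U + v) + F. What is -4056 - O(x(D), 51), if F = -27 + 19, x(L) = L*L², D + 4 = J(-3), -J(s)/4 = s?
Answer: -4611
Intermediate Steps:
J(s) = -4*s
D = 8 (D = -4 - 4*(-3) = -4 + 12 = 8)
x(L) = L³
F = -8
O(U, v) = -8 + U + v (O(U, v) = (U + v) - 8 = -8 + U + v)
-4056 - O(x(D), 51) = -4056 - (-8 + 8³ + 51) = -4056 - (-8 + 512 + 51) = -4056 - 1*555 = -4056 - 555 = -4611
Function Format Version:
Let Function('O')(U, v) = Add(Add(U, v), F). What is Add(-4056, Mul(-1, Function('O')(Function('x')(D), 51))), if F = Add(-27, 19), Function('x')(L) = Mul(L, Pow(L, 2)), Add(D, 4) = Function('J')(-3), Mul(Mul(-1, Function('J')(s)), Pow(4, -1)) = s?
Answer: -4611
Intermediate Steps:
Function('J')(s) = Mul(-4, s)
D = 8 (D = Add(-4, Mul(-4, -3)) = Add(-4, 12) = 8)
Function('x')(L) = Pow(L, 3)
F = -8
Function('O')(U, v) = Add(-8, U, v) (Function('O')(U, v) = Add(Add(U, v), -8) = Add(-8, U, v))
Add(-4056, Mul(-1, Function('O')(Function('x')(D), 51))) = Add(-4056, Mul(-1, Add(-8, Pow(8, 3), 51))) = Add(-4056, Mul(-1, Add(-8, 512, 51))) = Add(-4056, Mul(-1, 555)) = Add(-4056, -555) = -4611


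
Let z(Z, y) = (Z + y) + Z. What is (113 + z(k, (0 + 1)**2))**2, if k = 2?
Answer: 13924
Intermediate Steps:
z(Z, y) = y + 2*Z
(113 + z(k, (0 + 1)**2))**2 = (113 + ((0 + 1)**2 + 2*2))**2 = (113 + (1**2 + 4))**2 = (113 + (1 + 4))**2 = (113 + 5)**2 = 118**2 = 13924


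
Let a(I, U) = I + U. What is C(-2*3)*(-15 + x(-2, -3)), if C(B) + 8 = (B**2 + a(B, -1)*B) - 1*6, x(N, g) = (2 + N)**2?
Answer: -960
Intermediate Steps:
C(B) = -14 + B**2 + B*(-1 + B) (C(B) = -8 + ((B**2 + (B - 1)*B) - 1*6) = -8 + ((B**2 + (-1 + B)*B) - 6) = -8 + ((B**2 + B*(-1 + B)) - 6) = -8 + (-6 + B**2 + B*(-1 + B)) = -14 + B**2 + B*(-1 + B))
C(-2*3)*(-15 + x(-2, -3)) = (-14 - (-2)*3 + 2*(-2*3)**2)*(-15 + (2 - 2)**2) = (-14 - 1*(-6) + 2*(-6)**2)*(-15 + 0**2) = (-14 + 6 + 2*36)*(-15 + 0) = (-14 + 6 + 72)*(-15) = 64*(-15) = -960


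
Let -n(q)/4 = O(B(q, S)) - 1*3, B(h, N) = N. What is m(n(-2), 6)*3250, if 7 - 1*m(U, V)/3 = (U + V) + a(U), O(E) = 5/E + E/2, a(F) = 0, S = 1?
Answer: 107250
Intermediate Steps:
O(E) = E/2 + 5/E (O(E) = 5/E + E*(1/2) = 5/E + E/2 = E/2 + 5/E)
n(q) = -10 (n(q) = -4*(((1/2)*1 + 5/1) - 1*3) = -4*((1/2 + 5*1) - 3) = -4*((1/2 + 5) - 3) = -4*(11/2 - 3) = -4*5/2 = -10)
m(U, V) = 21 - 3*U - 3*V (m(U, V) = 21 - 3*((U + V) + 0) = 21 - 3*(U + V) = 21 + (-3*U - 3*V) = 21 - 3*U - 3*V)
m(n(-2), 6)*3250 = (21 - 3*(-10) - 3*6)*3250 = (21 + 30 - 18)*3250 = 33*3250 = 107250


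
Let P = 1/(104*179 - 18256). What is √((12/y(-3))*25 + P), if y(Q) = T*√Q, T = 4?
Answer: √(10 - 90000*I*√3)/60 ≈ 4.6532 - 4.6529*I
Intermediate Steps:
y(Q) = 4*√Q
P = 1/360 (P = 1/(18616 - 18256) = 1/360 ≈ 0.0027778)
√((12/y(-3))*25 + P) = √((12/(4*√(-3)))*25 + 1/360) = √((12/(4*(I*√3)))*25 + 1/360) = √((12/(4*I*√3))*25 + 1/360) = √((-I*√3/12*12)*25 + 1/360) = √(-I*√3*25 + 1/360) = √(-25*I*√3 + 1/360) = √(1/360 - 25*I*√3)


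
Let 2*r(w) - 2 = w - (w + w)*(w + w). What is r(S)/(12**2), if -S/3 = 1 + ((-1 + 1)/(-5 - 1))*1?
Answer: -37/288 ≈ -0.12847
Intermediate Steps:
S = -3 (S = -3*(1 + ((-1 + 1)/(-5 - 1))*1) = -3*(1 + (0/(-6))*1) = -3*(1 + (0*(-1/6))*1) = -3*(1 + 0*1) = -3*(1 + 0) = -3*1 = -3)
r(w) = 1 + w/2 - 2*w**2 (r(w) = 1 + (w - (w + w)*(w + w))/2 = 1 + (w - 2*w*2*w)/2 = 1 + (w - 4*w**2)/2 = 1 + (w/2 - 2*w**2) = 1 + w/2 - 2*w**2)
r(S)/(12**2) = (1 + (1/2)*(-3) - 2*(-3)**2)/(12**2) = (1 - 3/2 - 2*9)/144 = (1 - 3/2 - 18)*(1/144) = -37/2*1/144 = -37/288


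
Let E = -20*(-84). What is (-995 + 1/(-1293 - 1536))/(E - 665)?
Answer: -97064/99015 ≈ -0.98030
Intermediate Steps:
E = 1680
(-995 + 1/(-1293 - 1536))/(E - 665) = (-995 + 1/(-1293 - 1536))/(1680 - 665) = (-995 + 1/(-2829))/1015 = (-995 - 1/2829)*(1/1015) = -2814856/2829*1/1015 = -97064/99015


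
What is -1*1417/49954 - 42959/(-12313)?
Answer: 304075195/87869086 ≈ 3.4605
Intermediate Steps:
-1*1417/49954 - 42959/(-12313) = -1417*1/49954 - 42959*(-1/12313) = -1417/49954 + 6137/1759 = 304075195/87869086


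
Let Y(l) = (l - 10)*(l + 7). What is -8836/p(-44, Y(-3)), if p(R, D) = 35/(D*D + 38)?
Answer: -24228312/35 ≈ -6.9224e+5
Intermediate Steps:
Y(l) = (-10 + l)*(7 + l)
p(R, D) = 35/(38 + D²) (p(R, D) = 35/(D² + 38) = 35/(38 + D²))
-8836/p(-44, Y(-3)) = -(335768/35 + 8836*(-70 + (-3)² - 3*(-3))²/35) = -(335768/35 + 8836*(-70 + 9 + 9)²/35) = -8836/(35/(38 + (-52)²)) = -8836/(35/(38 + 2704)) = -8836/(35/2742) = -8836/(35*(1/2742)) = -8836/35/2742 = -8836*2742/35 = -24228312/35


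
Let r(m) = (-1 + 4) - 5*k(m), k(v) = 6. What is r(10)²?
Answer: 729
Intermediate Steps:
r(m) = -27 (r(m) = (-1 + 4) - 5*6 = 3 - 30 = -27)
r(10)² = (-27)² = 729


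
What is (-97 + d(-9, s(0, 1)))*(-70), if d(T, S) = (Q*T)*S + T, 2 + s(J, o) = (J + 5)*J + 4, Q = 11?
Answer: 21280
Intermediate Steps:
s(J, o) = 2 + J*(5 + J) (s(J, o) = -2 + ((J + 5)*J + 4) = -2 + ((5 + J)*J + 4) = -2 + (J*(5 + J) + 4) = -2 + (4 + J*(5 + J)) = 2 + J*(5 + J))
d(T, S) = T + 11*S*T (d(T, S) = (11*T)*S + T = 11*S*T + T = T + 11*S*T)
(-97 + d(-9, s(0, 1)))*(-70) = (-97 - 9*(1 + 11*(2 + 0² + 5*0)))*(-70) = (-97 - 9*(1 + 11*(2 + 0 + 0)))*(-70) = (-97 - 9*(1 + 11*2))*(-70) = (-97 - 9*(1 + 22))*(-70) = (-97 - 9*23)*(-70) = (-97 - 207)*(-70) = -304*(-70) = 21280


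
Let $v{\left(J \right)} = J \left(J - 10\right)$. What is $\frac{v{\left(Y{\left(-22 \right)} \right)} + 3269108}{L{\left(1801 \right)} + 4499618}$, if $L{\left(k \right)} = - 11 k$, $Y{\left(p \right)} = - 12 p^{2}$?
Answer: $\frac{37060052}{4479807} \approx 8.2727$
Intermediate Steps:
$v{\left(J \right)} = J \left(-10 + J\right)$
$\frac{v{\left(Y{\left(-22 \right)} \right)} + 3269108}{L{\left(1801 \right)} + 4499618} = \frac{- 12 \left(-22\right)^{2} \left(-10 - 12 \left(-22\right)^{2}\right) + 3269108}{\left(-11\right) 1801 + 4499618} = \frac{\left(-12\right) 484 \left(-10 - 5808\right) + 3269108}{-19811 + 4499618} = \frac{- 5808 \left(-10 - 5808\right) + 3269108}{4479807} = \left(\left(-5808\right) \left(-5818\right) + 3269108\right) \frac{1}{4479807} = \left(33790944 + 3269108\right) \frac{1}{4479807} = 37060052 \cdot \frac{1}{4479807} = \frac{37060052}{4479807}$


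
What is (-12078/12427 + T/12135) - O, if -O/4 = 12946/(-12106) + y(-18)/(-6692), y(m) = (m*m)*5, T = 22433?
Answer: -6672232017545011/1527118343570505 ≈ -4.3692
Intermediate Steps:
y(m) = 5*m**2 (y(m) = m**2*5 = 5*m**2)
O = 53123176/10126669 (O = -4*(12946/(-12106) + (5*(-18)**2)/(-6692)) = -4*(12946*(-1/12106) + (5*324)*(-1/6692)) = -4*(-6473/6053 + 1620*(-1/6692)) = -4*(-6473/6053 - 405/1673) = -4*(-13280794/10126669) = 53123176/10126669 ≈ 5.2459)
(-12078/12427 + T/12135) - O = (-12078/12427 + 22433/12135) - 1*53123176/10126669 = (-12078*1/12427 + 22433*(1/12135)) - 53123176/10126669 = (-12078/12427 + 22433/12135) - 53123176/10126669 = 132208361/150801645 - 53123176/10126669 = -6672232017545011/1527118343570505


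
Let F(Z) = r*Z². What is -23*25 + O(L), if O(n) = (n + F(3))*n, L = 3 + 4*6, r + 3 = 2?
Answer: -89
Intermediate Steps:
r = -1 (r = -3 + 2 = -1)
F(Z) = -Z²
L = 27 (L = 3 + 24 = 27)
O(n) = n*(-9 + n) (O(n) = (n - 1*3²)*n = (n - 1*9)*n = (n - 9)*n = (-9 + n)*n = n*(-9 + n))
-23*25 + O(L) = -23*25 + 27*(-9 + 27) = -575 + 27*18 = -575 + 486 = -89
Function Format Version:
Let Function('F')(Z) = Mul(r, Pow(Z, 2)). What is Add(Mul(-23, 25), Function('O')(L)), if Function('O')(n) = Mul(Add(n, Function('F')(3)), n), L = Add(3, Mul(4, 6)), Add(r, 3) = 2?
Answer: -89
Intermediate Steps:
r = -1 (r = Add(-3, 2) = -1)
Function('F')(Z) = Mul(-1, Pow(Z, 2))
L = 27 (L = Add(3, 24) = 27)
Function('O')(n) = Mul(n, Add(-9, n)) (Function('O')(n) = Mul(Add(n, Mul(-1, Pow(3, 2))), n) = Mul(Add(n, Mul(-1, 9)), n) = Mul(Add(n, -9), n) = Mul(Add(-9, n), n) = Mul(n, Add(-9, n)))
Add(Mul(-23, 25), Function('O')(L)) = Add(Mul(-23, 25), Mul(27, Add(-9, 27))) = Add(-575, Mul(27, 18)) = Add(-575, 486) = -89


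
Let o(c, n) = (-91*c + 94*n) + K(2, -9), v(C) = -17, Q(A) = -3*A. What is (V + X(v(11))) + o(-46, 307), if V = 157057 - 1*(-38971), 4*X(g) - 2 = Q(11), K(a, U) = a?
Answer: 916265/4 ≈ 2.2907e+5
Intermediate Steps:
o(c, n) = 2 - 91*c + 94*n (o(c, n) = (-91*c + 94*n) + 2 = 2 - 91*c + 94*n)
X(g) = -31/4 (X(g) = 1/2 + (-3*11)/4 = 1/2 + (1/4)*(-33) = 1/2 - 33/4 = -31/4)
V = 196028 (V = 157057 + 38971 = 196028)
(V + X(v(11))) + o(-46, 307) = (196028 - 31/4) + (2 - 91*(-46) + 94*307) = 784081/4 + (2 + 4186 + 28858) = 784081/4 + 33046 = 916265/4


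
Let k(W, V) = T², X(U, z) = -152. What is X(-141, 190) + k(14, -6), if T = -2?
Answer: -148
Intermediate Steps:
k(W, V) = 4 (k(W, V) = (-2)² = 4)
X(-141, 190) + k(14, -6) = -152 + 4 = -148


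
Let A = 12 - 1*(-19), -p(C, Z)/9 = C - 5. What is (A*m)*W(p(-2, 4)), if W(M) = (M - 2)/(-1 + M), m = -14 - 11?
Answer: -1525/2 ≈ -762.50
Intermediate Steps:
p(C, Z) = 45 - 9*C (p(C, Z) = -9*(C - 5) = -9*(-5 + C) = 45 - 9*C)
m = -25
W(M) = (-2 + M)/(-1 + M)
A = 31 (A = 12 + 19 = 31)
(A*m)*W(p(-2, 4)) = (31*(-25))*((-2 + (45 - 9*(-2)))/(-1 + (45 - 9*(-2)))) = -775*(-2 + (45 + 18))/(-1 + (45 + 18)) = -775*(-2 + 63)/(-1 + 63) = -775*61/62 = -1525/2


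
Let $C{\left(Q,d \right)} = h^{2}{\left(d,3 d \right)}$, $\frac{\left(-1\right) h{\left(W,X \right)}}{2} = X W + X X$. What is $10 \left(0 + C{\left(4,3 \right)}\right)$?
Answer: $466560$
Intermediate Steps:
$h{\left(W,X \right)} = - 2 X^{2} - 2 W X$ ($h{\left(W,X \right)} = - 2 \left(X W + X X\right) = - 2 \left(W X + X^{2}\right) = - 2 \left(X^{2} + W X\right) = - 2 X^{2} - 2 W X$)
$C{\left(Q,d \right)} = 576 d^{4}$ ($C{\left(Q,d \right)} = \left(- 2 \cdot 3 d \left(d + 3 d\right)\right)^{2} = \left(- 2 \cdot 3 d 4 d\right)^{2} = \left(- 24 d^{2}\right)^{2} = 576 d^{4}$)
$10 \left(0 + C{\left(4,3 \right)}\right) = 10 \left(0 + 576 \cdot 3^{4}\right) = 10 \left(0 + 576 \cdot 81\right) = 10 \left(0 + 46656\right) = 10 \cdot 46656 = 466560$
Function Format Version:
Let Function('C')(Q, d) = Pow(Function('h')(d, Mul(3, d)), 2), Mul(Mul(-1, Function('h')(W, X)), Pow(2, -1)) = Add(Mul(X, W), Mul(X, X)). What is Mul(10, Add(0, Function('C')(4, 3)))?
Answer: 466560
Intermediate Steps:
Function('h')(W, X) = Add(Mul(-2, Pow(X, 2)), Mul(-2, W, X)) (Function('h')(W, X) = Mul(-2, Add(Mul(X, W), Mul(X, X))) = Mul(-2, Add(Mul(W, X), Pow(X, 2))) = Mul(-2, Add(Pow(X, 2), Mul(W, X))) = Add(Mul(-2, Pow(X, 2)), Mul(-2, W, X)))
Function('C')(Q, d) = Mul(576, Pow(d, 4)) (Function('C')(Q, d) = Pow(Mul(-2, Mul(3, d), Add(d, Mul(3, d))), 2) = Pow(Mul(-2, Mul(3, d), Mul(4, d)), 2) = Pow(Mul(-24, Pow(d, 2)), 2) = Mul(576, Pow(d, 4)))
Mul(10, Add(0, Function('C')(4, 3))) = Mul(10, Add(0, Mul(576, Pow(3, 4)))) = Mul(10, Add(0, Mul(576, 81))) = Mul(10, Add(0, 46656)) = Mul(10, 46656) = 466560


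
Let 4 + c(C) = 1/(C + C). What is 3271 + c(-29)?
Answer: 189485/58 ≈ 3267.0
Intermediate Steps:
c(C) = -4 + 1/(2*C) (c(C) = -4 + 1/(C + C) = -4 + 1/(2*C))
3271 + c(-29) = 3271 + (-4 + (½)/(-29)) = 3271 + (-4 + (½)*(-1/29)) = 3271 + (-4 - 1/58) = 3271 - 233/58 = 189485/58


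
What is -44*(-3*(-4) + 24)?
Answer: -1584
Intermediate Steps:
-44*(-3*(-4) + 24) = -44*(12 + 24) = -44*36 = -1584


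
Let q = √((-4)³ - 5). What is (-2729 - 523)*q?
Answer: -3252*I*√69 ≈ -27013.0*I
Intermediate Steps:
q = I*√69 (q = √(-64 - 5) = √(-69) = I*√69 ≈ 8.3066*I)
(-2729 - 523)*q = (-2729 - 523)*(I*√69) = -3252*I*√69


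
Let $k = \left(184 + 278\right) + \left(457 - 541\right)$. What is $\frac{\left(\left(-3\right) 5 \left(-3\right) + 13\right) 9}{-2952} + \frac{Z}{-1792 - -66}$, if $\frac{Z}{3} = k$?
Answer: $- \frac{118015}{141532} \approx -0.83384$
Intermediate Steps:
$k = 378$ ($k = 462 - 84 = 378$)
$Z = 1134$ ($Z = 3 \cdot 378 = 1134$)
$\frac{\left(\left(-3\right) 5 \left(-3\right) + 13\right) 9}{-2952} + \frac{Z}{-1792 - -66} = \frac{\left(\left(-3\right) 5 \left(-3\right) + 13\right) 9}{-2952} + \frac{1134}{-1792 - -66} = \left(\left(-15\right) \left(-3\right) + 13\right) 9 \left(- \frac{1}{2952}\right) + \frac{1134}{-1792 + 66} = \left(45 + 13\right) 9 \left(- \frac{1}{2952}\right) + \frac{1134}{-1726} = 58 \cdot 9 \left(- \frac{1}{2952}\right) + 1134 \left(- \frac{1}{1726}\right) = 522 \left(- \frac{1}{2952}\right) - \frac{567}{863} = - \frac{29}{164} - \frac{567}{863} = - \frac{118015}{141532}$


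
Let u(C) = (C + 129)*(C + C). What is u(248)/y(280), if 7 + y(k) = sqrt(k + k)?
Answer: 186992/73 + 747968*sqrt(35)/511 ≈ 11221.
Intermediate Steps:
y(k) = -7 + sqrt(2)*sqrt(k) (y(k) = -7 + sqrt(k + k) = -7 + sqrt(2*k) = -7 + sqrt(2)*sqrt(k))
u(C) = 2*C*(129 + C) (u(C) = (129 + C)*(2*C) = 2*C*(129 + C))
u(248)/y(280) = (2*248*(129 + 248))/(-7 + sqrt(2)*sqrt(280)) = (2*248*377)/(-7 + sqrt(2)*(2*sqrt(70))) = 186992/(-7 + 4*sqrt(35))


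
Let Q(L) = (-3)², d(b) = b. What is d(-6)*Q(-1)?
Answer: -54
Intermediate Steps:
Q(L) = 9
d(-6)*Q(-1) = -6*9 = -54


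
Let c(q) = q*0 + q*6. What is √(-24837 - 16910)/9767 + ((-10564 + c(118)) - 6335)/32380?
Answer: -16191/32380 + I*√41747/9767 ≈ -0.50003 + 0.02092*I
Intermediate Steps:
c(q) = 6*q (c(q) = 0 + 6*q = 6*q)
√(-24837 - 16910)/9767 + ((-10564 + c(118)) - 6335)/32380 = √(-24837 - 16910)/9767 + ((-10564 + 6*118) - 6335)/32380 = √(-41747)*(1/9767) + ((-10564 + 708) - 6335)*(1/32380) = (I*√41747)*(1/9767) + (-9856 - 6335)*(1/32380) = I*√41747/9767 - 16191*1/32380 = I*√41747/9767 - 16191/32380 = -16191/32380 + I*√41747/9767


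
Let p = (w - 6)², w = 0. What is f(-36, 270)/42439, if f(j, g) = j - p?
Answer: -72/42439 ≈ -0.0016966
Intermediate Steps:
p = 36 (p = (0 - 6)² = (-6)² = 36)
f(j, g) = -36 + j (f(j, g) = j - 1*36 = j - 36 = -36 + j)
f(-36, 270)/42439 = (-36 - 36)/42439 = -72*1/42439 = -72/42439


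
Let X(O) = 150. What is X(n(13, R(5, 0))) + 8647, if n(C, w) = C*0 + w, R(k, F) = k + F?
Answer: 8797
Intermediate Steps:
R(k, F) = F + k
n(C, w) = w (n(C, w) = 0 + w = w)
X(n(13, R(5, 0))) + 8647 = 150 + 8647 = 8797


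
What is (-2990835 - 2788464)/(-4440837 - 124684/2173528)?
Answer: 448623864174/344724417415 ≈ 1.3014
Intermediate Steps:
(-2990835 - 2788464)/(-4440837 - 124684/2173528) = -5779299/(-4440837 - 124684*1/2173528) = -5779299/(-4440837 - 4453/77626) = -5779299/(-344724417415/77626) = -5779299*(-77626/344724417415) = 448623864174/344724417415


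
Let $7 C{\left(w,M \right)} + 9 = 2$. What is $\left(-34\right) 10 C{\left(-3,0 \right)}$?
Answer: $340$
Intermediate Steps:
$C{\left(w,M \right)} = -1$ ($C{\left(w,M \right)} = - \frac{9}{7} + \frac{1}{7} \cdot 2 = - \frac{9}{7} + \frac{2}{7} = -1$)
$\left(-34\right) 10 C{\left(-3,0 \right)} = \left(-34\right) 10 \left(-1\right) = \left(-340\right) \left(-1\right) = 340$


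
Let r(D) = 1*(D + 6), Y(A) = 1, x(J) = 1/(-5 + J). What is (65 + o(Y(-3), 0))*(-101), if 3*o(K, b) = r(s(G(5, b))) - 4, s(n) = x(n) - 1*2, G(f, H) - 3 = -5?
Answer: -137764/21 ≈ -6560.2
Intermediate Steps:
G(f, H) = -2 (G(f, H) = 3 - 5 = -2)
s(n) = -2 + 1/(-5 + n) (s(n) = 1/(-5 + n) - 1*2 = 1/(-5 + n) - 2 = -2 + 1/(-5 + n))
r(D) = 6 + D (r(D) = 1*(6 + D) = 6 + D)
o(K, b) = -1/21 (o(K, b) = ((6 + (11 - 2*(-2))/(-5 - 2)) - 4)/3 = ((6 + (11 + 4)/(-7)) - 4)/3 = ((6 - ⅐*15) - 4)/3 = ((6 - 15/7) - 4)/3 = (27/7 - 4)/3 = (⅓)*(-⅐) = -1/21)
(65 + o(Y(-3), 0))*(-101) = (65 - 1/21)*(-101) = (1364/21)*(-101) = -137764/21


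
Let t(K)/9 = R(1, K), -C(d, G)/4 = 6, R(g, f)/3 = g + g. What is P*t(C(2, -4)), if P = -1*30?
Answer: -1620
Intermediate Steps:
R(g, f) = 6*g (R(g, f) = 3*(g + g) = 3*(2*g) = 6*g)
C(d, G) = -24 (C(d, G) = -4*6 = -24)
P = -30
t(K) = 54 (t(K) = 9*(6*1) = 9*6 = 54)
P*t(C(2, -4)) = -30*54 = -1620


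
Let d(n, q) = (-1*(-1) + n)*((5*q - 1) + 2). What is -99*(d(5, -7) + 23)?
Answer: 17919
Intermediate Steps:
d(n, q) = (1 + n)*(1 + 5*q) (d(n, q) = (1 + n)*((-1 + 5*q) + 2) = (1 + n)*(1 + 5*q))
-99*(d(5, -7) + 23) = -99*((1 + 5 + 5*(-7) + 5*5*(-7)) + 23) = -99*((1 + 5 - 35 - 175) + 23) = -99*(-204 + 23) = -99*(-181) = 17919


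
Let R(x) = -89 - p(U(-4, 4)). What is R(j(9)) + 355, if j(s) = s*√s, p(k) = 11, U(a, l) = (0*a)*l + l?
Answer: 255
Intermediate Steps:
U(a, l) = l (U(a, l) = 0*l + l = 0 + l = l)
j(s) = s^(3/2)
R(x) = -100 (R(x) = -89 - 1*11 = -89 - 11 = -100)
R(j(9)) + 355 = -100 + 355 = 255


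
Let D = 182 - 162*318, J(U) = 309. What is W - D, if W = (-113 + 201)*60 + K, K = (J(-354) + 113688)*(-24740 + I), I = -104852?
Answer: -14773042610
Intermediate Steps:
D = -51334 (D = 182 - 51516 = -51334)
K = -14773099224 (K = (309 + 113688)*(-24740 - 104852) = 113997*(-129592) = -14773099224)
W = -14773093944 (W = (-113 + 201)*60 - 14773099224 = 88*60 - 14773099224 = 5280 - 14773099224 = -14773093944)
W - D = -14773093944 - 1*(-51334) = -14773093944 + 51334 = -14773042610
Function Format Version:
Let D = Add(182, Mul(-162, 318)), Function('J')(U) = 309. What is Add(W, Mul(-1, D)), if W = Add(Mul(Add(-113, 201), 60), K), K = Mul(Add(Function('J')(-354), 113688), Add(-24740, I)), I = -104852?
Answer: -14773042610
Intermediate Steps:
D = -51334 (D = Add(182, -51516) = -51334)
K = -14773099224 (K = Mul(Add(309, 113688), Add(-24740, -104852)) = Mul(113997, -129592) = -14773099224)
W = -14773093944 (W = Add(Mul(Add(-113, 201), 60), -14773099224) = Add(Mul(88, 60), -14773099224) = Add(5280, -14773099224) = -14773093944)
Add(W, Mul(-1, D)) = Add(-14773093944, Mul(-1, -51334)) = Add(-14773093944, 51334) = -14773042610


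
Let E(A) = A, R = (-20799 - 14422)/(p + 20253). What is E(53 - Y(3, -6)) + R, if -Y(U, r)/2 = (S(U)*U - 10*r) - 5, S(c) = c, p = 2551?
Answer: 4092303/22804 ≈ 179.46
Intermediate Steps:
R = -35221/22804 (R = (-20799 - 14422)/(2551 + 20253) = -35221/22804 ≈ -1.5445)
Y(U, r) = 10 - 2*U² + 20*r (Y(U, r) = -2*((U*U - 10*r) - 5) = -2*((U² - 10*r) - 5) = -2*(-5 + U² - 10*r) = 10 - 2*U² + 20*r)
E(53 - Y(3, -6)) + R = (53 - (10 - 2*3² + 20*(-6))) - 35221/22804 = (53 - (10 - 2*9 - 120)) - 35221/22804 = (53 - (10 - 18 - 120)) - 35221/22804 = (53 - 1*(-128)) - 35221/22804 = (53 + 128) - 35221/22804 = 181 - 35221/22804 = 4092303/22804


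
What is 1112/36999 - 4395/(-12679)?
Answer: 176709653/469110321 ≈ 0.37669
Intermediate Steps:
1112/36999 - 4395/(-12679) = 1112*(1/36999) - 4395*(-1/12679) = 1112/36999 + 4395/12679 = 176709653/469110321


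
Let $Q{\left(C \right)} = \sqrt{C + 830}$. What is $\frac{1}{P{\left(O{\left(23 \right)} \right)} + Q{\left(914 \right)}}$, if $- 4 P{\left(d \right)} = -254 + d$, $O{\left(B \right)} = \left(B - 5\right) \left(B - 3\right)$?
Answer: $\frac{106}{4167} + \frac{16 \sqrt{109}}{4167} \approx 0.065526$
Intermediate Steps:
$O{\left(B \right)} = \left(-5 + B\right) \left(-3 + B\right)$
$P{\left(d \right)} = \frac{127}{2} - \frac{d}{4}$ ($P{\left(d \right)} = - \frac{-254 + d}{4} = \frac{127}{2} - \frac{d}{4}$)
$Q{\left(C \right)} = \sqrt{830 + C}$
$\frac{1}{P{\left(O{\left(23 \right)} \right)} + Q{\left(914 \right)}} = \frac{1}{\left(\frac{127}{2} - \frac{15 + 23^{2} - 184}{4}\right) + \sqrt{830 + 914}} = \frac{1}{\left(\frac{127}{2} - \frac{15 + 529 - 184}{4}\right) + \sqrt{1744}} = \frac{1}{\left(\frac{127}{2} - 90\right) + 4 \sqrt{109}} = \frac{1}{- \frac{53}{2} + 4 \sqrt{109}}$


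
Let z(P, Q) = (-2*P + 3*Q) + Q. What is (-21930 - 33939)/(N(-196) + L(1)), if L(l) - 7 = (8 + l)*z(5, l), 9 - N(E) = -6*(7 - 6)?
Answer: 55869/32 ≈ 1745.9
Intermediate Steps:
z(P, Q) = -2*P + 4*Q
N(E) = 15 (N(E) = 9 - (-6)*(7 - 6) = 9 - (-6) = 9 - 1*(-6) = 9 + 6 = 15)
L(l) = 7 + (-10 + 4*l)*(8 + l) (L(l) = 7 + (8 + l)*(-2*5 + 4*l) = 7 + (8 + l)*(-10 + 4*l) = 7 + (-10 + 4*l)*(8 + l))
(-21930 - 33939)/(N(-196) + L(1)) = (-21930 - 33939)/(15 + (-73 + 4*1² + 22*1)) = -55869/(15 + (-73 + 4*1 + 22)) = -55869/(15 + (-73 + 4 + 22)) = -55869/(15 - 47) = -55869/(-32) = -55869*(-1/32) = 55869/32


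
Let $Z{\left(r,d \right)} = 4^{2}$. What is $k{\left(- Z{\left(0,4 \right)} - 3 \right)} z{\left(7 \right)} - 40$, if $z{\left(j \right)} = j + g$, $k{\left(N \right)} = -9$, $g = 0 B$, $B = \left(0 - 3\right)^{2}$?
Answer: $-103$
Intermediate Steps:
$Z{\left(r,d \right)} = 16$
$B = 9$ ($B = \left(-3\right)^{2} = 9$)
$g = 0$ ($g = 0 \cdot 9 = 0$)
$z{\left(j \right)} = j$ ($z{\left(j \right)} = j + 0 = j$)
$k{\left(- Z{\left(0,4 \right)} - 3 \right)} z{\left(7 \right)} - 40 = \left(-9\right) 7 - 40 = -63 - 40 = -103$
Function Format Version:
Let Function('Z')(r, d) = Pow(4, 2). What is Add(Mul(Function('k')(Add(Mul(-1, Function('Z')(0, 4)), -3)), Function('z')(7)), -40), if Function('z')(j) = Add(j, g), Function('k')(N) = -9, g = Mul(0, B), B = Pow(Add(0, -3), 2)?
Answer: -103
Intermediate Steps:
Function('Z')(r, d) = 16
B = 9 (B = Pow(-3, 2) = 9)
g = 0 (g = Mul(0, 9) = 0)
Function('z')(j) = j (Function('z')(j) = Add(j, 0) = j)
Add(Mul(Function('k')(Add(Mul(-1, Function('Z')(0, 4)), -3)), Function('z')(7)), -40) = Add(Mul(-9, 7), -40) = Add(-63, -40) = -103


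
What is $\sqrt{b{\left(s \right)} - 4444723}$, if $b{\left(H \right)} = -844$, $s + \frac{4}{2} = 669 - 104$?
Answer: $i \sqrt{4445567} \approx 2108.5 i$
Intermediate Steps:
$s = 563$ ($s = -2 + \left(669 - 104\right) = -2 + 565 = 563$)
$\sqrt{b{\left(s \right)} - 4444723} = \sqrt{-844 - 4444723} = \sqrt{-4445567} = i \sqrt{4445567}$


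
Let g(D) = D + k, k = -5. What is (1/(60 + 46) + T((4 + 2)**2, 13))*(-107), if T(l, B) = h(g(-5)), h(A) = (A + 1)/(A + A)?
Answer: -52109/1060 ≈ -49.159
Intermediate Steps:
g(D) = -5 + D (g(D) = D - 5 = -5 + D)
h(A) = (1 + A)/(2*A) (h(A) = (1 + A)/((2*A)) = (1 + A)*(1/(2*A)) = (1 + A)/(2*A))
T(l, B) = 9/20 (T(l, B) = (1 + (-5 - 5))/(2*(-5 - 5)) = (1/2)*(1 - 10)/(-10) = (1/2)*(-1/10)*(-9) = 9/20)
(1/(60 + 46) + T((4 + 2)**2, 13))*(-107) = (1/(60 + 46) + 9/20)*(-107) = (1/106 + 9/20)*(-107) = (487/1060)*(-107) = -52109/1060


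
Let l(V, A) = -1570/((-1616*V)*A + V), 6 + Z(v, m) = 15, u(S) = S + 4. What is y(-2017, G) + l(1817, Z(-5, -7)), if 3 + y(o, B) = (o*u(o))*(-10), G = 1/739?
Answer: -1072898496306833/26424631 ≈ -4.0602e+7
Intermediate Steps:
u(S) = 4 + S
G = 1/739 ≈ 0.0013532
y(o, B) = -3 - 10*o*(4 + o) (y(o, B) = -3 + (o*(4 + o))*(-10) = -3 - 10*o*(4 + o))
Z(v, m) = 9 (Z(v, m) = -6 + 15 = 9)
l(V, A) = -1570/(V - 1616*A*V) (l(V, A) = -1570/(-1616*A*V + V) = -1570/(V - 1616*A*V))
y(-2017, G) + l(1817, Z(-5, -7)) = (-3 - 10*(-2017)*(4 - 2017)) + 1570/(1817*(-1 + 1616*9)) = (-3 - 10*(-2017)*(-2013)) + 1570*(1/1817)/(-1 + 14544) = (-3 - 40602210) + 1570*(1/1817)/14543 = -40602213 + 1570*(1/1817)*(1/14543) = -40602213 + 1570/26424631 = -1072898496306833/26424631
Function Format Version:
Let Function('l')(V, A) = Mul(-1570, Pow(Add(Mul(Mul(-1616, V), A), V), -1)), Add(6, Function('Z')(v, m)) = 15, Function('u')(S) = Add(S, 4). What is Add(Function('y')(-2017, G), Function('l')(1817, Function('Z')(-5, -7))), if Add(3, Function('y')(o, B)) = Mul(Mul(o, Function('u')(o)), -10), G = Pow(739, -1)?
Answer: Rational(-1072898496306833, 26424631) ≈ -4.0602e+7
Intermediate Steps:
Function('u')(S) = Add(4, S)
G = Rational(1, 739) ≈ 0.0013532
Function('y')(o, B) = Add(-3, Mul(-10, o, Add(4, o))) (Function('y')(o, B) = Add(-3, Mul(Mul(o, Add(4, o)), -10)) = Add(-3, Mul(-10, o, Add(4, o))))
Function('Z')(v, m) = 9 (Function('Z')(v, m) = Add(-6, 15) = 9)
Function('l')(V, A) = Mul(-1570, Pow(Add(V, Mul(-1616, A, V)), -1)) (Function('l')(V, A) = Mul(-1570, Pow(Add(Mul(-1616, A, V), V), -1)) = Mul(-1570, Pow(Add(V, Mul(-1616, A, V)), -1)))
Add(Function('y')(-2017, G), Function('l')(1817, Function('Z')(-5, -7))) = Add(Add(-3, Mul(-10, -2017, Add(4, -2017))), Mul(1570, Pow(1817, -1), Pow(Add(-1, Mul(1616, 9)), -1))) = Add(Add(-3, Mul(-10, -2017, -2013)), Mul(1570, Rational(1, 1817), Pow(Add(-1, 14544), -1))) = Add(Add(-3, -40602210), Mul(1570, Rational(1, 1817), Pow(14543, -1))) = Add(-40602213, Mul(1570, Rational(1, 1817), Rational(1, 14543))) = Add(-40602213, Rational(1570, 26424631)) = Rational(-1072898496306833, 26424631)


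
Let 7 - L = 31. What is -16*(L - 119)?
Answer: 2288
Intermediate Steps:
L = -24 (L = 7 - 1*31 = 7 - 31 = -24)
-16*(L - 119) = -16*(-24 - 119) = -16*(-143) = 2288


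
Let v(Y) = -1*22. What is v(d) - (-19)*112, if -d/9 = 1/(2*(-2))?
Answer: 2106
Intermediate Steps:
d = 9/4 (d = -9/(2*(-2)) = -9/(-4) = -9*(-1/4) = 9/4 ≈ 2.2500)
v(Y) = -22
v(d) - (-19)*112 = -22 - (-19)*112 = -22 - 1*(-2128) = -22 + 2128 = 2106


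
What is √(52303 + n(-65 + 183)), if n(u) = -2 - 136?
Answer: √52165 ≈ 228.40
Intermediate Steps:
n(u) = -138
√(52303 + n(-65 + 183)) = √(52303 - 138) = √52165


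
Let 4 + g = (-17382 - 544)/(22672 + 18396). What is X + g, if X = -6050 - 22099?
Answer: -578102665/20534 ≈ -28153.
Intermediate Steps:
X = -28149
g = -91099/20534 (g = -4 + (-17382 - 544)/(22672 + 18396) = -4 - 17926/41068 = -4 - 17926*1/41068 = -4 - 8963/20534 = -91099/20534 ≈ -4.4365)
X + g = -28149 - 91099/20534 = -578102665/20534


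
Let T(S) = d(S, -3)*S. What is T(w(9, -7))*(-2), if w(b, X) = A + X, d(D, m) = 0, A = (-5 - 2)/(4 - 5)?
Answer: 0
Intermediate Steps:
A = 7 (A = -7/(-1) = -7*(-1) = 7)
w(b, X) = 7 + X
T(S) = 0 (T(S) = 0*S = 0)
T(w(9, -7))*(-2) = 0*(-2) = 0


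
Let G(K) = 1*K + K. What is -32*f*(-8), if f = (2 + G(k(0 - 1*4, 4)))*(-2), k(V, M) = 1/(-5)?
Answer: -4096/5 ≈ -819.20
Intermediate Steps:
k(V, M) = -⅕
G(K) = 2*K (G(K) = K + K = 2*K)
f = -16/5 (f = (2 + 2*(-⅕))*(-2) = (2 - ⅖)*(-2) = (8/5)*(-2) = -16/5 ≈ -3.2000)
-32*f*(-8) = -32*(-16/5)*(-8) = (512/5)*(-8) = -4096/5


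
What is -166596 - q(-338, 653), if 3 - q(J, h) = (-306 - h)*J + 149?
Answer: 157692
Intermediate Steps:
q(J, h) = -146 - J*(-306 - h) (q(J, h) = 3 - ((-306 - h)*J + 149) = 3 - (J*(-306 - h) + 149) = 3 - (149 + J*(-306 - h)) = 3 + (-149 - J*(-306 - h)) = -146 - J*(-306 - h))
-166596 - q(-338, 653) = -166596 - (-146 + 306*(-338) - 338*653) = -166596 - (-146 - 103428 - 220714) = -166596 - 1*(-324288) = -166596 + 324288 = 157692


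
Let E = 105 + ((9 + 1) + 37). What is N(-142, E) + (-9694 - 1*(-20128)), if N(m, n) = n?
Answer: 10586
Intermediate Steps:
E = 152 (E = 105 + (10 + 37) = 105 + 47 = 152)
N(-142, E) + (-9694 - 1*(-20128)) = 152 + (-9694 - 1*(-20128)) = 152 + (-9694 + 20128) = 152 + 10434 = 10586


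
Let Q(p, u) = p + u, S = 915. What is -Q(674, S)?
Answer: -1589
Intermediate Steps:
-Q(674, S) = -(674 + 915) = -1*1589 = -1589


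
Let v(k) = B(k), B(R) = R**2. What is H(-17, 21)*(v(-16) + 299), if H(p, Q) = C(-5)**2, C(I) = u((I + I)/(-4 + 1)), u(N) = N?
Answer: 18500/3 ≈ 6166.7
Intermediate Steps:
C(I) = -2*I/3 (C(I) = (I + I)/(-4 + 1) = (2*I)/(-3) = (2*I)*(-1/3) = -2*I/3)
v(k) = k**2
H(p, Q) = 100/9 (H(p, Q) = (-2/3*(-5))**2 = (10/3)**2 = 100/9)
H(-17, 21)*(v(-16) + 299) = 100*((-16)**2 + 299)/9 = 100*(256 + 299)/9 = (100/9)*555 = 18500/3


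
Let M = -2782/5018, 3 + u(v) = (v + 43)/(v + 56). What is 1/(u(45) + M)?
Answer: -19493/52302 ≈ -0.37270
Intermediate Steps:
u(v) = -3 + (43 + v)/(56 + v) (u(v) = -3 + (v + 43)/(v + 56) = -3 + (43 + v)/(56 + v))
M = -107/193 (M = -2782*1/5018 = -107/193 ≈ -0.55440)
1/(u(45) + M) = 1/((-125 - 2*45)/(56 + 45) - 107/193) = 1/((-125 - 90)/101 - 107/193) = 1/((1/101)*(-215) - 107/193) = 1/(-215/101 - 107/193) = 1/(-52302/19493) = -19493/52302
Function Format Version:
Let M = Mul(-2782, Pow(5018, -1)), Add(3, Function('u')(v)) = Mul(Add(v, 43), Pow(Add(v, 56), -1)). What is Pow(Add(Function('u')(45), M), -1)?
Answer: Rational(-19493, 52302) ≈ -0.37270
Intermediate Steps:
Function('u')(v) = Add(-3, Mul(Pow(Add(56, v), -1), Add(43, v))) (Function('u')(v) = Add(-3, Mul(Add(v, 43), Pow(Add(v, 56), -1))) = Add(-3, Mul(Add(43, v), Pow(Add(56, v), -1))) = Add(-3, Mul(Pow(Add(56, v), -1), Add(43, v))))
M = Rational(-107, 193) (M = Mul(-2782, Rational(1, 5018)) = Rational(-107, 193) ≈ -0.55440)
Pow(Add(Function('u')(45), M), -1) = Pow(Add(Mul(Pow(Add(56, 45), -1), Add(-125, Mul(-2, 45))), Rational(-107, 193)), -1) = Pow(Add(Mul(Pow(101, -1), Add(-125, -90)), Rational(-107, 193)), -1) = Pow(Add(Mul(Rational(1, 101), -215), Rational(-107, 193)), -1) = Pow(Add(Rational(-215, 101), Rational(-107, 193)), -1) = Pow(Rational(-52302, 19493), -1) = Rational(-19493, 52302)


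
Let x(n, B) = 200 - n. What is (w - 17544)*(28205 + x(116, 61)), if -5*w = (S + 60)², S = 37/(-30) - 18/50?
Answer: -58005324917969/112500 ≈ -5.1560e+8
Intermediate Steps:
S = -239/150 (S = 37*(-1/30) - 18*1/50 = -37/30 - 9/25 = -239/150 ≈ -1.5933)
w = -76755121/112500 (w = -(-239/150 + 60)²/5 = -(8761/150)²/5 = -⅕*76755121/22500 = -76755121/112500 ≈ -682.27)
(w - 17544)*(28205 + x(116, 61)) = (-76755121/112500 - 17544)*(28205 + (200 - 1*116)) = -2050455121*(28205 + (200 - 116))/112500 = -2050455121*(28205 + 84)/112500 = -2050455121/112500*28289 = -58005324917969/112500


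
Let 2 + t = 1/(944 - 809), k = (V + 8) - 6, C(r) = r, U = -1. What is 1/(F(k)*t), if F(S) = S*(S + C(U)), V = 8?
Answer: -3/538 ≈ -0.0055762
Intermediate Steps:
k = 10 (k = (8 + 8) - 6 = 16 - 6 = 10)
t = -269/135 (t = -2 + 1/(944 - 809) = -2 + 1/135 = -269/135 ≈ -1.9926)
F(S) = S*(-1 + S) (F(S) = S*(S - 1) = S*(-1 + S))
1/(F(k)*t) = 1/((10*(-1 + 10))*(-269/135)) = 1/((10*9)*(-269/135)) = 1/(90*(-269/135)) = 1/(-538/3) = -3/538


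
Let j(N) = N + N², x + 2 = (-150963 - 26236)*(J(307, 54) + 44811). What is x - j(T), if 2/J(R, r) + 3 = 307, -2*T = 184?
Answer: -1206952037175/152 ≈ -7.9405e+9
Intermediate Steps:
T = -92 (T = -½*184 = -92)
J(R, r) = 1/152 (J(R, r) = 2/(-3 + 307) = 2/304 = 2*(1/304) = 1/152)
x = -1206950764631/152 (x = -2 + (-150963 - 26236)*(1/152 + 44811) = -2 - 177199*6811273/152 = -2 - 1206950764327/152 = -1206950764631/152 ≈ -7.9405e+9)
x - j(T) = -1206950764631/152 - (-92)*(1 - 92) = -1206950764631/152 - (-92)*(-91) = -1206950764631/152 - 1*8372 = -1206950764631/152 - 8372 = -1206952037175/152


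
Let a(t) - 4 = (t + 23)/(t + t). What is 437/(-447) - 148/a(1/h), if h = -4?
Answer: 96041/37101 ≈ 2.5886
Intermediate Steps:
a(t) = 4 + (23 + t)/(2*t) (a(t) = 4 + (t + 23)/(t + t) = 4 + (23 + t)/((2*t)) = 4 + (23 + t)*(1/(2*t)) = 4 + (23 + t)/(2*t))
437/(-447) - 148/a(1/h) = 437/(-447) - 148*(-1/(2*(23 + 9/(-4)))) = 437*(-1/447) - 148*(-1/(2*(23 + 9*(-¼)))) = -437/447 - 148*(-1/(2*(23 - 9/4))) = -437/447 - 148/((½)*(-4)*(83/4)) = -437/447 - 148/(-83/2) = -437/447 - 148*(-2/83) = -437/447 + 296/83 = 96041/37101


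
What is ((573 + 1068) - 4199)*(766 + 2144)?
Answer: -7443780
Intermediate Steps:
((573 + 1068) - 4199)*(766 + 2144) = (1641 - 4199)*2910 = -2558*2910 = -7443780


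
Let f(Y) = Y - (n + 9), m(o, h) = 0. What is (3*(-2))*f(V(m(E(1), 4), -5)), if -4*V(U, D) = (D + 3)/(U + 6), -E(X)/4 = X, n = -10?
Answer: -13/2 ≈ -6.5000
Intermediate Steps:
E(X) = -4*X
V(U, D) = -(3 + D)/(4*(6 + U)) (V(U, D) = -(D + 3)/(4*(U + 6)) = -(3 + D)/(4*(6 + U)))
f(Y) = 1 + Y (f(Y) = Y - (-10 + 9) = Y - 1*(-1) = Y + 1 = 1 + Y)
(3*(-2))*f(V(m(E(1), 4), -5)) = (3*(-2))*(1 + (-3 - 1*(-5))/(4*(6 + 0))) = -6*(1 + (¼)*(-3 + 5)/6) = -6*(1 + (¼)*(⅙)*2) = -6*(1 + 1/12) = -6*13/12 = -13/2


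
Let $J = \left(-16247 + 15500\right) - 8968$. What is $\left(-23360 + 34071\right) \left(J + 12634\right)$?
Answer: $31265409$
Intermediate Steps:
$J = -9715$ ($J = -747 - 8968 = -9715$)
$\left(-23360 + 34071\right) \left(J + 12634\right) = \left(-23360 + 34071\right) \left(-9715 + 12634\right) = 10711 \cdot 2919 = 31265409$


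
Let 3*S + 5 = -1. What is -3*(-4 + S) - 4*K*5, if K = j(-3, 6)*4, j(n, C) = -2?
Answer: 178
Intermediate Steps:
S = -2 (S = -5/3 + (⅓)*(-1) = -5/3 - ⅓ = -2)
K = -8 (K = -2*4 = -8)
-3*(-4 + S) - 4*K*5 = -3*(-4 - 2) - 4*(-8)*5 = -3*(-6) + 32*5 = 18 + 160 = 178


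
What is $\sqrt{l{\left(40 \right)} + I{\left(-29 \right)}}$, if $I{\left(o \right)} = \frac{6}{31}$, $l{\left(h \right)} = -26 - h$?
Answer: $\frac{2 i \sqrt{15810}}{31} \approx 8.1121 i$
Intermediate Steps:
$I{\left(o \right)} = \frac{6}{31}$ ($I{\left(o \right)} = 6 \cdot \frac{1}{31} = \frac{6}{31}$)
$\sqrt{l{\left(40 \right)} + I{\left(-29 \right)}} = \sqrt{\left(-26 - 40\right) + \frac{6}{31}} = \sqrt{-66 + \frac{6}{31}} = \sqrt{- \frac{2040}{31}} = \frac{2 i \sqrt{15810}}{31}$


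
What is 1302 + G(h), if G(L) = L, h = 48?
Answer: 1350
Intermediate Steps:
1302 + G(h) = 1302 + 48 = 1350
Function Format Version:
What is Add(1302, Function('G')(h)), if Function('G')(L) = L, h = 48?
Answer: 1350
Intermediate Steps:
Add(1302, Function('G')(h)) = Add(1302, 48) = 1350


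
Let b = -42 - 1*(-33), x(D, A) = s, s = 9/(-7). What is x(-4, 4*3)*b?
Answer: 81/7 ≈ 11.571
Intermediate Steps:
s = -9/7 (s = 9*(-⅐) = -9/7 ≈ -1.2857)
x(D, A) = -9/7
b = -9 (b = -42 + 33 = -9)
x(-4, 4*3)*b = -9/7*(-9) = 81/7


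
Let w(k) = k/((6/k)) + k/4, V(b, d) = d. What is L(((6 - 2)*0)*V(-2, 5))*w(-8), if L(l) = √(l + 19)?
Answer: 26*√19/3 ≈ 37.777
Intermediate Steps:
w(k) = k/4 + k²/6 (w(k) = k*(k/6) + k*(¼) = k²/6 + k/4 = k/4 + k²/6)
L(l) = √(19 + l)
L(((6 - 2)*0)*V(-2, 5))*w(-8) = √(19 + ((6 - 2)*0)*5)*((1/12)*(-8)*(3 + 2*(-8))) = √(19 + (4*0)*5)*((1/12)*(-8)*(3 - 16)) = √(19 + 0*5)*((1/12)*(-8)*(-13)) = √(19 + 0)*(26/3) = √19*(26/3) = 26*√19/3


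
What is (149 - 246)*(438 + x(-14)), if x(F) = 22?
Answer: -44620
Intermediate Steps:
(149 - 246)*(438 + x(-14)) = (149 - 246)*(438 + 22) = -97*460 = -44620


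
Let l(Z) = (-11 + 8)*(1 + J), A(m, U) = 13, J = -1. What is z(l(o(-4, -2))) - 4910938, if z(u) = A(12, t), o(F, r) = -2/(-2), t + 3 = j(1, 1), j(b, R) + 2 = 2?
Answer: -4910925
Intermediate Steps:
j(b, R) = 0 (j(b, R) = -2 + 2 = 0)
t = -3 (t = -3 + 0 = -3)
o(F, r) = 1 (o(F, r) = -2*(-1/2) = 1)
l(Z) = 0 (l(Z) = (-11 + 8)*(1 - 1) = -3*0 = 0)
z(u) = 13
z(l(o(-4, -2))) - 4910938 = 13 - 4910938 = -4910925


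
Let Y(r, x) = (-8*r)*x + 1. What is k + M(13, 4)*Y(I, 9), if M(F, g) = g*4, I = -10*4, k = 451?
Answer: 46547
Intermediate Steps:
I = -40
M(F, g) = 4*g
Y(r, x) = 1 - 8*r*x (Y(r, x) = -8*r*x + 1 = 1 - 8*r*x)
k + M(13, 4)*Y(I, 9) = 451 + (4*4)*(1 - 8*(-40)*9) = 451 + 16*(1 + 2880) = 451 + 16*2881 = 451 + 46096 = 46547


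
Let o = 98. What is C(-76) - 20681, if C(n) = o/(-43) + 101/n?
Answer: -67597299/3268 ≈ -20685.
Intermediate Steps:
C(n) = -98/43 + 101/n (C(n) = 98/(-43) + 101/n = 98*(-1/43) + 101/n = -98/43 + 101/n)
C(-76) - 20681 = (-98/43 + 101/(-76)) - 20681 = (-98/43 + 101*(-1/76)) - 20681 = (-98/43 - 101/76) - 20681 = -11791/3268 - 20681 = -67597299/3268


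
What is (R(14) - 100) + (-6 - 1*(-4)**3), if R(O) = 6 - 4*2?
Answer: -44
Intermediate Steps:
R(O) = -2 (R(O) = 6 - 8 = -2)
(R(14) - 100) + (-6 - 1*(-4)**3) = (-2 - 100) + (-6 - 1*(-4)**3) = -102 + (-6 - 1*(-64)) = -102 + (-6 + 64) = -102 + 58 = -44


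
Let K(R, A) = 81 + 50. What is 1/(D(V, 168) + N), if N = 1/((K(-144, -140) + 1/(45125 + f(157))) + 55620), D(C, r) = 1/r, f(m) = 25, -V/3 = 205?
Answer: 422882485368/2524742851 ≈ 167.50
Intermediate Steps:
K(R, A) = 131
V = -615 (V = -3*205 = -615)
N = 45150/2517157651 (N = 1/((131 + 1/(45125 + 25)) + 55620) = 1/((131 + 1/45150) + 55620) = 1/(5914651/45150 + 55620) = 1/(2517157651/45150) = 45150/2517157651 ≈ 1.7937e-5)
1/(D(V, 168) + N) = 1/(1/168 + 45150/2517157651) = 1/(2524742851/422882485368) = 422882485368/2524742851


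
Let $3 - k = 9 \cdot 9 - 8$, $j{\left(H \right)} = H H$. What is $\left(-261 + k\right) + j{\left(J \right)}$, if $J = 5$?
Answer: $-306$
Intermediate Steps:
$j{\left(H \right)} = H^{2}$
$k = -70$ ($k = 3 - \left(9 \cdot 9 - 8\right) = 3 - \left(81 - 8\right) = 3 - 73 = -70$)
$\left(-261 + k\right) + j{\left(J \right)} = \left(-261 - 70\right) + 5^{2} = -331 + 25 = -306$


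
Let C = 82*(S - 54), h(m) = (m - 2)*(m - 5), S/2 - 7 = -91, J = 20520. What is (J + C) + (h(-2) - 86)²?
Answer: 5680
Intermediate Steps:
S = -168 (S = 14 + 2*(-91) = 14 - 182 = -168)
h(m) = (-5 + m)*(-2 + m) (h(m) = (-2 + m)*(-5 + m) = (-5 + m)*(-2 + m))
C = -18204 (C = 82*(-168 - 54) = 82*(-222) = -18204)
(J + C) + (h(-2) - 86)² = (20520 - 18204) + ((10 + (-2)² - 7*(-2)) - 86)² = 2316 + ((10 + 4 + 14) - 86)² = 2316 + (28 - 86)² = 2316 + (-58)² = 2316 + 3364 = 5680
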